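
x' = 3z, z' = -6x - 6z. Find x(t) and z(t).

Coefficient matrix A = [[0, 3], [-6, -6]].
Characteristic polynomial det(A - λI) = λ^2 + 6λ + 18 = 0.
Eigenvalues λ = -3 ± 3i (complex conjugate pair).
For λ=-3+3i: an eigenvector is (0,-1) - i(-1,1) = (0 + i, -1 - i).
A real fundamental pair from Re and Im of e^((-3+3i)t)v: X_1 = e^(-3t)(cos(3t)·(0,-1) + sin(3t)·(-1,1)), X_2 = e^(-3t)(sin(3t)·(0,-1) - cos(3t)·(-1,1)).
General solution: C_1X_1 + C_2X_2.

x(t) = -C_1e^(-3t)sin(3t) + C_2e^(-3t)cos(3t), z(t) = C_1e^(-3t)sin(3t) - C_1e^(-3t)cos(3t) - C_2e^(-3t)sin(3t) - C_2e^(-3t)cos(3t)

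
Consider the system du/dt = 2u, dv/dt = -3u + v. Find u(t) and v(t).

u(t) = C_2e^(2t), v(t) = -C_1e^(t) - 3C_2e^(2t)

Coefficient matrix A = [[2, 0], [-3, 1]].
Characteristic polynomial det(A - λI) = λ^2 - 3λ + 2 = 0.
Eigenvalues λ = 1, 2.
For λ=1: (A-λI) row 1 is [1, 0], so an eigenvector is (0, -1).
For λ=2: (A-λI) row 2 is [-3, -1], so an eigenvector is (1, -3).
General solution: C_1e^(t)(0,-1) + C_2e^(2t)(1,-3).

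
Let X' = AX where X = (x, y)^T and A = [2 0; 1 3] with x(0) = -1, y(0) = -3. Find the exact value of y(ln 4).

-240

A = [[2,0],[1,3]]; eigenvalues λ = 3, 2.
Eigenvectors: (0,1) for λ=3, (1,-1) for λ=2.
From the initial condition, c_1 = -4, c_2 = -1.
y(ln 4) = (-4)(4^3)(1) + (-1)(4^2)(-1) = -240.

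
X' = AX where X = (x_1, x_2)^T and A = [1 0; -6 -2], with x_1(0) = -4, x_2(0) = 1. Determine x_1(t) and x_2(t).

x_1(t) = -4e^(t), x_2(t) = 8e^(t) - 7e^(-2t)

Coefficient matrix A = [[1, 0], [-6, -2]].
Characteristic polynomial det(A - λI) = λ^2 + λ - 2 = 0.
Eigenvalues λ = -2, 1.
For λ=-2: (A-λI) row 1 is [3, 0], so an eigenvector is (0, -1).
For λ=1: (A-λI) row 2 is [-6, -3], so an eigenvector is (1, -2).
General solution: K_1e^(-2t)(0,-1) + K_2e^(t)(1,-2).
Applying x_1(0)=-4, x_2(0)=1 gives K_1=7, K_2=-4.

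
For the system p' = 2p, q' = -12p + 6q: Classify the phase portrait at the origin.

unstable node

A = [[2,0],[-12,6]]; det(A-λI) = λ^2 - 8λ + 12.
λ = 2, 6: both positive.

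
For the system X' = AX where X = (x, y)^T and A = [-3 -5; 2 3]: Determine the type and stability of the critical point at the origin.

center

A = [[-3,-5],[2,3]]; det(A-λI) = λ^2 + 1.
λ = 0 ± i: zero real part.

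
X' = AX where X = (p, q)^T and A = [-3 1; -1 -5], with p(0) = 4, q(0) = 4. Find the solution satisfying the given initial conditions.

p(t) = 8te^(-4t) + 4e^(-4t), q(t) = -8te^(-4t) + 4e^(-4t)

Coefficient matrix A = [[-3, 1], [-1, -5]].
Characteristic polynomial det(A - λI) = λ^2 + 8λ + 16 = 0.
Single eigenvalue λ = -4 with algebraic multiplicity 2.
Eigenvector v = (-1,1); generalized eigenvector w with (A-λI)w=v is (-1,0).
General solution: e^(-4t)[c_1·v + c_2·(t·v + w)].
Applying p(0)=4, q(0)=4 gives c_1=4, c_2=-8.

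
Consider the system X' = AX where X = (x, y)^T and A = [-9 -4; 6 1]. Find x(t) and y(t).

Coefficient matrix A = [[-9, -4], [6, 1]].
Characteristic polynomial det(A - λI) = λ^2 + 8λ + 15 = 0.
Eigenvalues λ = -3, -5.
For λ=-3: (A-λI) row 1 is [-6, -4], so an eigenvector is (-2, 3).
For λ=-5: (A-λI) row 1 is [-4, -4], so an eigenvector is (1, -1).
General solution: C_1e^(-3t)(-2,3) + C_2e^(-5t)(1,-1).

x(t) = -2C_1e^(-3t) + C_2e^(-5t), y(t) = 3C_1e^(-3t) - C_2e^(-5t)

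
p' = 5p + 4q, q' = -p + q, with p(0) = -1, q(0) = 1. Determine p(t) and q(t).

Coefficient matrix A = [[5, 4], [-1, 1]].
Characteristic polynomial det(A - λI) = λ^2 - 6λ + 9 = 0.
Single eigenvalue λ = 3 with algebraic multiplicity 2.
Eigenvector v = (2,-1); generalized eigenvector w with (A-λI)w=v is (3,-1).
General solution: e^(3t)[C_1·v + C_2·(t·v + w)].
Applying p(0)=-1, q(0)=1 gives C_1=-2, C_2=1.

p(t) = 2te^(3t) - e^(3t), q(t) = -te^(3t) + e^(3t)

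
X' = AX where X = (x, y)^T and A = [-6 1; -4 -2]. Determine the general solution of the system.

Coefficient matrix A = [[-6, 1], [-4, -2]].
Characteristic polynomial det(A - λI) = λ^2 + 8λ + 16 = 0.
Single eigenvalue λ = -4 with algebraic multiplicity 2.
Eigenvector v = (-1,-2); generalized eigenvector w with (A-λI)w=v is (1,1).
General solution: e^(-4t)[c_1·v + c_2·(t·v + w)].

x(t) = -c_1e^(-4t) - c_2te^(-4t) + c_2e^(-4t), y(t) = -2c_1e^(-4t) - 2c_2te^(-4t) + c_2e^(-4t)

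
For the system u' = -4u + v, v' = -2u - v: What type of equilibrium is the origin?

stable node

A = [[-4,1],[-2,-1]]; det(A-λI) = λ^2 + 5λ + 6.
λ = -2, -3: both negative.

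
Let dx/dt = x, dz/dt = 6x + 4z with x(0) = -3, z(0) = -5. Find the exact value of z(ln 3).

-873

A = [[1,0],[6,4]]; eigenvalues λ = 1, 4.
Eigenvectors: (-1,2) for λ=1, (0,-1) for λ=4.
From the initial condition, c_1 = 3, c_2 = 11.
z(ln 3) = (3)(3^1)(2) + (11)(3^4)(-1) = -873.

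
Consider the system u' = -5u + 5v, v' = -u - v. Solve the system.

u(t) = -2c_1e^(-3t)sin(t) + c_1e^(-3t)cos(t) + c_2e^(-3t)sin(t) + 2c_2e^(-3t)cos(t), v(t) = -c_1e^(-3t)sin(t) + c_2e^(-3t)cos(t)

Coefficient matrix A = [[-5, 5], [-1, -1]].
Characteristic polynomial det(A - λI) = λ^2 + 6λ + 10 = 0.
Eigenvalues λ = -3 ± i (complex conjugate pair).
For λ=-3+i: an eigenvector is (1,0) - i(-2,-1) = (1 + 2i, 0 + i).
A real fundamental pair from Re and Im of e^((-3+i)t)v: X_1 = e^(-3t)(cos(t)·(1,0) + sin(t)·(-2,-1)), X_2 = e^(-3t)(sin(t)·(1,0) - cos(t)·(-2,-1)).
General solution: c_1X_1 + c_2X_2.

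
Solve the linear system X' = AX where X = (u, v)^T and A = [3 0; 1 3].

u(t) = -c_2e^(3t), v(t) = -c_1e^(3t) - c_2te^(3t) - 2c_2e^(3t)

Coefficient matrix A = [[3, 0], [1, 3]].
Characteristic polynomial det(A - λI) = λ^2 - 6λ + 9 = 0.
Single eigenvalue λ = 3 with algebraic multiplicity 2.
Eigenvector v = (0,-1); generalized eigenvector w with (A-λI)w=v is (-1,-2).
General solution: e^(3t)[c_1·v + c_2·(t·v + w)].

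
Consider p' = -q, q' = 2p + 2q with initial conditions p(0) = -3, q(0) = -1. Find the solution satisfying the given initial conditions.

Coefficient matrix A = [[0, -1], [2, 2]].
Characteristic polynomial det(A - λI) = λ^2 - 2λ + 2 = 0.
Eigenvalues λ = 1 ± i (complex conjugate pair).
For λ=1+i: an eigenvector is (0,-1) - i(1,-1) = (0 - i, -1 + i).
A real fundamental pair from Re and Im of e^((1+i)t)v: X_1 = e^(t)(cos(t)·(0,-1) + sin(t)·(1,-1)), X_2 = e^(t)(sin(t)·(0,-1) - cos(t)·(1,-1)).
General solution: C_1X_1 + C_2X_2.
Applying p(0)=-3, q(0)=-1 gives C_1=4, C_2=3.

p(t) = 4e^(t)sin(t) - 3e^(t)cos(t), q(t) = -7e^(t)sin(t) - e^(t)cos(t)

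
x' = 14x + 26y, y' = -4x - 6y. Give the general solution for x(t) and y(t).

Coefficient matrix A = [[14, 26], [-4, -6]].
Characteristic polynomial det(A - λI) = λ^2 - 8λ + 20 = 0.
Eigenvalues λ = 4 ± 2i (complex conjugate pair).
For λ=4+2i: an eigenvector is (2,-1) - i(-3,1) = (2 + 3i, -1 - i).
A real fundamental pair from Re and Im of e^((4+2i)t)v: X_1 = e^(4t)(cos(2t)·(2,-1) + sin(2t)·(-3,1)), X_2 = e^(4t)(sin(2t)·(2,-1) - cos(2t)·(-3,1)).
General solution: K_1X_1 + K_2X_2.

x(t) = -3K_1e^(4t)sin(2t) + 2K_1e^(4t)cos(2t) + 2K_2e^(4t)sin(2t) + 3K_2e^(4t)cos(2t), y(t) = K_1e^(4t)sin(2t) - K_1e^(4t)cos(2t) - K_2e^(4t)sin(2t) - K_2e^(4t)cos(2t)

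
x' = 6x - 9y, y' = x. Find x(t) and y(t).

x(t) = -3c_1e^(3t) - 3c_2te^(3t) + 2c_2e^(3t), y(t) = -c_1e^(3t) - c_2te^(3t) + c_2e^(3t)

Coefficient matrix A = [[6, -9], [1, 0]].
Characteristic polynomial det(A - λI) = λ^2 - 6λ + 9 = 0.
Single eigenvalue λ = 3 with algebraic multiplicity 2.
Eigenvector v = (-3,-1); generalized eigenvector w with (A-λI)w=v is (2,1).
General solution: e^(3t)[c_1·v + c_2·(t·v + w)].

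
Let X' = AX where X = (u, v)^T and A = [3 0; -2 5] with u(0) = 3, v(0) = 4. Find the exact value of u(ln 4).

192

A = [[3,0],[-2,5]]; eigenvalues λ = 3, 5.
Eigenvectors: (-1,-1) for λ=3, (0,1) for λ=5.
From the initial condition, c_1 = -3, c_2 = 1.
u(ln 4) = (-3)(4^3)(-1) + (1)(4^5)(0) = 192.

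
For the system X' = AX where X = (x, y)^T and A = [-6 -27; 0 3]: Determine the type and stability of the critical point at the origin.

A = [[-6,-27],[0,3]]; det(A-λI) = λ^2 + 3λ - 18.
λ = -6, 3: opposite signs.

saddle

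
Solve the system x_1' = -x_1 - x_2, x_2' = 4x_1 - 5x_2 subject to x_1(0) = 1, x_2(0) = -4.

Coefficient matrix A = [[-1, -1], [4, -5]].
Characteristic polynomial det(A - λI) = λ^2 + 6λ + 9 = 0.
Single eigenvalue λ = -3 with algebraic multiplicity 2.
Eigenvector v = (1,2); generalized eigenvector w with (A-λI)w=v is (0,-1).
General solution: e^(-3t)[c_1·v + c_2·(t·v + w)].
Applying x_1(0)=1, x_2(0)=-4 gives c_1=1, c_2=6.

x_1(t) = 6te^(-3t) + e^(-3t), x_2(t) = 12te^(-3t) - 4e^(-3t)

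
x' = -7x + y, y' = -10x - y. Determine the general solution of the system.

Coefficient matrix A = [[-7, 1], [-10, -1]].
Characteristic polynomial det(A - λI) = λ^2 + 8λ + 17 = 0.
Eigenvalues λ = -4 ± i (complex conjugate pair).
For λ=-4+i: an eigenvector is (0,1) - i(1,3) = (0 - i, 1 - 3i).
A real fundamental pair from Re and Im of e^((-4+i)t)v: X_1 = e^(-4t)(cos(t)·(0,1) + sin(t)·(1,3)), X_2 = e^(-4t)(sin(t)·(0,1) - cos(t)·(1,3)).
General solution: K_1X_1 + K_2X_2.

x(t) = K_1e^(-4t)sin(t) - K_2e^(-4t)cos(t), y(t) = 3K_1e^(-4t)sin(t) + K_1e^(-4t)cos(t) + K_2e^(-4t)sin(t) - 3K_2e^(-4t)cos(t)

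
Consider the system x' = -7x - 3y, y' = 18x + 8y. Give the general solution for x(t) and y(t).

x(t) = -c_1e^(-t) - c_2e^(2t), y(t) = 2c_1e^(-t) + 3c_2e^(2t)

Coefficient matrix A = [[-7, -3], [18, 8]].
Characteristic polynomial det(A - λI) = λ^2 - λ - 2 = 0.
Eigenvalues λ = -1, 2.
For λ=-1: (A-λI) row 1 is [-6, -3], so an eigenvector is (-1, 2).
For λ=2: (A-λI) row 1 is [-9, -3], so an eigenvector is (-1, 3).
General solution: c_1e^(-t)(-1,2) + c_2e^(2t)(-1,3).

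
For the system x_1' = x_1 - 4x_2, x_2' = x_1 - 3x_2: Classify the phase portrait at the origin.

A = [[1,-4],[1,-3]]; det(A-λI) = λ^2 + 2λ + 1.
repeated λ = -1 with a single eigenvector.

stable improper node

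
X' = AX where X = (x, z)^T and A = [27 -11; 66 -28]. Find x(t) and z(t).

Coefficient matrix A = [[27, -11], [66, -28]].
Characteristic polynomial det(A - λI) = λ^2 + λ - 30 = 0.
Eigenvalues λ = -6, 5.
For λ=-6: (A-λI) row 1 is [33, -11], so an eigenvector is (1, 3).
For λ=5: (A-λI) row 1 is [22, -11], so an eigenvector is (-1, -2).
General solution: c_1e^(-6t)(1,3) + c_2e^(5t)(-1,-2).

x(t) = c_1e^(-6t) - c_2e^(5t), z(t) = 3c_1e^(-6t) - 2c_2e^(5t)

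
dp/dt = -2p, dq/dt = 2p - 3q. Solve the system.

Coefficient matrix A = [[-2, 0], [2, -3]].
Characteristic polynomial det(A - λI) = λ^2 + 5λ + 6 = 0.
Eigenvalues λ = -3, -2.
For λ=-3: (A-λI) row 1 is [1, 0], so an eigenvector is (0, -1).
For λ=-2: (A-λI) row 2 is [2, -1], so an eigenvector is (1, 2).
General solution: K_1e^(-3t)(0,-1) + K_2e^(-2t)(1,2).

p(t) = K_2e^(-2t), q(t) = -K_1e^(-3t) + 2K_2e^(-2t)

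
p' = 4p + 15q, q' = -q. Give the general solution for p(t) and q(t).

Coefficient matrix A = [[4, 15], [0, -1]].
Characteristic polynomial det(A - λI) = λ^2 - 3λ - 4 = 0.
Eigenvalues λ = 4, -1.
For λ=4: (A-λI) row 1 is [0, 15], so an eigenvector is (1, 0).
For λ=-1: (A-λI) row 1 is [5, 15], so an eigenvector is (-3, 1).
General solution: c_1e^(4t)(1,0) + c_2e^(-t)(-3,1).

p(t) = c_1e^(4t) - 3c_2e^(-t), q(t) = c_2e^(-t)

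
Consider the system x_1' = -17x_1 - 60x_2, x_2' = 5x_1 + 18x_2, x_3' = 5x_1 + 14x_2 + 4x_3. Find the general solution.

Coefficient matrix A = [[-17, -60, 0], [5, 18, 0], [5, 14, 4]].
det(A - λI) = 0 gives eigenvalues λ = -2, 4, 3.
For λ=-2: eigenvector (4,-1,-1).
For λ=4: eigenvector (0,0,1).
For λ=3: eigenvector (-3,1,1).
General solution: C_1e^(-2t)(4,-1,-1) + C_2e^(4t)(0,0,1) + C_3e^(3t)(-3,1,1).

x_1(t) = 4C_1e^(-2t) - 3C_3e^(3t), x_2(t) = -C_1e^(-2t) + C_3e^(3t), x_3(t) = -C_1e^(-2t) + C_2e^(4t) + C_3e^(3t)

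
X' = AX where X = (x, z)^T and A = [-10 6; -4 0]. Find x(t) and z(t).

x(t) = -c_1e^(-4t) + 3c_2e^(-6t), z(t) = -c_1e^(-4t) + 2c_2e^(-6t)

Coefficient matrix A = [[-10, 6], [-4, 0]].
Characteristic polynomial det(A - λI) = λ^2 + 10λ + 24 = 0.
Eigenvalues λ = -4, -6.
For λ=-4: (A-λI) row 1 is [-6, 6], so an eigenvector is (-1, -1).
For λ=-6: (A-λI) row 1 is [-4, 6], so an eigenvector is (3, 2).
General solution: c_1e^(-4t)(-1,-1) + c_2e^(-6t)(3,2).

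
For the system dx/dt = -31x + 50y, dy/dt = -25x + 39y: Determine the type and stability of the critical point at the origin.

A = [[-31,50],[-25,39]]; det(A-λI) = λ^2 - 8λ + 41.
λ = 4 ± 5i: positive real part.

unstable spiral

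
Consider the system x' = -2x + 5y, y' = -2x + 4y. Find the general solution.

x(t) = 2c_1e^(t)sin(t) + c_1e^(t)cos(t) + c_2e^(t)sin(t) - 2c_2e^(t)cos(t), y(t) = c_1e^(t)sin(t) + c_1e^(t)cos(t) + c_2e^(t)sin(t) - c_2e^(t)cos(t)

Coefficient matrix A = [[-2, 5], [-2, 4]].
Characteristic polynomial det(A - λI) = λ^2 - 2λ + 2 = 0.
Eigenvalues λ = 1 ± i (complex conjugate pair).
For λ=1+i: an eigenvector is (1,1) - i(2,1) = (1 - 2i, 1 - i).
A real fundamental pair from Re and Im of e^((1+i)t)v: X_1 = e^(t)(cos(t)·(1,1) + sin(t)·(2,1)), X_2 = e^(t)(sin(t)·(1,1) - cos(t)·(2,1)).
General solution: c_1X_1 + c_2X_2.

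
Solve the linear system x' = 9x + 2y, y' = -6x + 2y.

x(t) = -K_1e^(5t) - 2K_2e^(6t), y(t) = 2K_1e^(5t) + 3K_2e^(6t)

Coefficient matrix A = [[9, 2], [-6, 2]].
Characteristic polynomial det(A - λI) = λ^2 - 11λ + 30 = 0.
Eigenvalues λ = 5, 6.
For λ=5: (A-λI) row 1 is [4, 2], so an eigenvector is (-1, 2).
For λ=6: (A-λI) row 1 is [3, 2], so an eigenvector is (-2, 3).
General solution: K_1e^(5t)(-1,2) + K_2e^(6t)(-2,3).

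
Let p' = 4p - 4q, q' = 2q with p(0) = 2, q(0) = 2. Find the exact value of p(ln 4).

A = [[4,-4],[0,2]]; eigenvalues λ = 4, 2.
Eigenvectors: (-1,0) for λ=4, (2,1) for λ=2.
From the initial condition, c_1 = 2, c_2 = 2.
p(ln 4) = (2)(4^4)(-1) + (2)(4^2)(2) = -448.

-448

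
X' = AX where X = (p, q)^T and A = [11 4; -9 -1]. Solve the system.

p(t) = -2K_1e^(5t) - 2K_2te^(5t) + K_2e^(5t), q(t) = 3K_1e^(5t) + 3K_2te^(5t) - 2K_2e^(5t)

Coefficient matrix A = [[11, 4], [-9, -1]].
Characteristic polynomial det(A - λI) = λ^2 - 10λ + 25 = 0.
Single eigenvalue λ = 5 with algebraic multiplicity 2.
Eigenvector v = (-2,3); generalized eigenvector w with (A-λI)w=v is (1,-2).
General solution: e^(5t)[K_1·v + K_2·(t·v + w)].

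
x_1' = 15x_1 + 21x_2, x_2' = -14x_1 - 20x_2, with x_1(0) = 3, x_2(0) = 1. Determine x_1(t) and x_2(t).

Coefficient matrix A = [[15, 21], [-14, -20]].
Characteristic polynomial det(A - λI) = λ^2 + 5λ - 6 = 0.
Eigenvalues λ = 1, -6.
For λ=1: (A-λI) row 1 is [14, 21], so an eigenvector is (3, -2).
For λ=-6: (A-λI) row 1 is [21, 21], so an eigenvector is (1, -1).
General solution: C_1e^(t)(3,-2) + C_2e^(-6t)(1,-1).
Applying x_1(0)=3, x_2(0)=1 gives C_1=4, C_2=-9.

x_1(t) = 12e^(t) - 9e^(-6t), x_2(t) = -8e^(t) + 9e^(-6t)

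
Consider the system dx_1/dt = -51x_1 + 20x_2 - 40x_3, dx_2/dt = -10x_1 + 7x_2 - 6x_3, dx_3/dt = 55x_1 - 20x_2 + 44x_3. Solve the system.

Coefficient matrix A = [[-51, 20, -40], [-10, 7, -6], [55, -20, 44]].
det(A - λI) = 0 gives eigenvalues λ = 4, -1, -3.
For λ=4: eigenvector (0,2,1).
For λ=-1: eigenvector (2,1,-2).
For λ=-3: eigenvector (-5,-2,5).
General solution: c_1e^(4t)(0,2,1) + c_2e^(-t)(2,1,-2) + c_3e^(-3t)(-5,-2,5).

x_1(t) = 2c_2e^(-t) - 5c_3e^(-3t), x_2(t) = 2c_1e^(4t) + c_2e^(-t) - 2c_3e^(-3t), x_3(t) = c_1e^(4t) - 2c_2e^(-t) + 5c_3e^(-3t)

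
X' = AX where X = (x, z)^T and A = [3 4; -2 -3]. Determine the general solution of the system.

Coefficient matrix A = [[3, 4], [-2, -3]].
Characteristic polynomial det(A - λI) = λ^2 - 1 = 0.
Eigenvalues λ = 1, -1.
For λ=1: (A-λI) row 1 is [2, 4], so an eigenvector is (-2, 1).
For λ=-1: (A-λI) row 1 is [4, 4], so an eigenvector is (-1, 1).
General solution: C_1e^(t)(-2,1) + C_2e^(-t)(-1,1).

x(t) = -2C_1e^(t) - C_2e^(-t), z(t) = C_1e^(t) + C_2e^(-t)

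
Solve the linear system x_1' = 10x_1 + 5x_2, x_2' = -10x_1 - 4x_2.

Coefficient matrix A = [[10, 5], [-10, -4]].
Characteristic polynomial det(A - λI) = λ^2 - 6λ + 10 = 0.
Eigenvalues λ = 3 ± i (complex conjugate pair).
For λ=3+i: an eigenvector is (1,-1) - i(2,-3) = (1 - 2i, -1 + 3i).
A real fundamental pair from Re and Im of e^((3+i)t)v: X_1 = e^(3t)(cos(t)·(1,-1) + sin(t)·(2,-3)), X_2 = e^(3t)(sin(t)·(1,-1) - cos(t)·(2,-3)).
General solution: K_1X_1 + K_2X_2.

x_1(t) = 2K_1e^(3t)sin(t) + K_1e^(3t)cos(t) + K_2e^(3t)sin(t) - 2K_2e^(3t)cos(t), x_2(t) = -3K_1e^(3t)sin(t) - K_1e^(3t)cos(t) - K_2e^(3t)sin(t) + 3K_2e^(3t)cos(t)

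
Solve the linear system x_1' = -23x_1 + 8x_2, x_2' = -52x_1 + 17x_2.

Coefficient matrix A = [[-23, 8], [-52, 17]].
Characteristic polynomial det(A - λI) = λ^2 + 6λ + 25 = 0.
Eigenvalues λ = -3 ± 4i (complex conjugate pair).
For λ=-3+4i: an eigenvector is (1,3) - i(1,2) = (1 - i, 3 - 2i).
A real fundamental pair from Re and Im of e^((-3+4i)t)v: X_1 = e^(-3t)(cos(4t)·(1,3) + sin(4t)·(1,2)), X_2 = e^(-3t)(sin(4t)·(1,3) - cos(4t)·(1,2)).
General solution: K_1X_1 + K_2X_2.

x_1(t) = K_1e^(-3t)sin(4t) + K_1e^(-3t)cos(4t) + K_2e^(-3t)sin(4t) - K_2e^(-3t)cos(4t), x_2(t) = 2K_1e^(-3t)sin(4t) + 3K_1e^(-3t)cos(4t) + 3K_2e^(-3t)sin(4t) - 2K_2e^(-3t)cos(4t)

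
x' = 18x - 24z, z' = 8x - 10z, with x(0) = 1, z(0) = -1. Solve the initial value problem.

x(t) = 10e^(6t) - 9e^(2t), z(t) = 5e^(6t) - 6e^(2t)

Coefficient matrix A = [[18, -24], [8, -10]].
Characteristic polynomial det(A - λI) = λ^2 - 8λ + 12 = 0.
Eigenvalues λ = 2, 6.
For λ=2: (A-λI) row 1 is [16, -24], so an eigenvector is (-3, -2).
For λ=6: (A-λI) row 1 is [12, -24], so an eigenvector is (-2, -1).
General solution: K_1e^(2t)(-3,-2) + K_2e^(6t)(-2,-1).
Applying x(0)=1, z(0)=-1 gives K_1=3, K_2=-5.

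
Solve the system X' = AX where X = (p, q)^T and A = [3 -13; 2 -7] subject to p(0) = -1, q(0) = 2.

Coefficient matrix A = [[3, -13], [2, -7]].
Characteristic polynomial det(A - λI) = λ^2 + 4λ + 5 = 0.
Eigenvalues λ = -2 ± i (complex conjugate pair).
For λ=-2+i: an eigenvector is (-2,-1) - i(3,1) = (-2 - 3i, -1 - i).
A real fundamental pair from Re and Im of e^((-2+i)t)v: X_1 = e^(-2t)(cos(t)·(-2,-1) + sin(t)·(3,1)), X_2 = e^(-2t)(sin(t)·(-2,-1) - cos(t)·(3,1)).
General solution: C_1X_1 + C_2X_2.
Applying p(0)=-1, q(0)=2 gives C_1=-7, C_2=5.

p(t) = -31e^(-2t)sin(t) - e^(-2t)cos(t), q(t) = -12e^(-2t)sin(t) + 2e^(-2t)cos(t)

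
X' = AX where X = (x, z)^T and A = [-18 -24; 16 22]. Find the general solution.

Coefficient matrix A = [[-18, -24], [16, 22]].
Characteristic polynomial det(A - λI) = λ^2 - 4λ - 12 = 0.
Eigenvalues λ = -2, 6.
For λ=-2: (A-λI) row 1 is [-16, -24], so an eigenvector is (3, -2).
For λ=6: (A-λI) row 1 is [-24, -24], so an eigenvector is (-1, 1).
General solution: K_1e^(-2t)(3,-2) + K_2e^(6t)(-1,1).

x(t) = 3K_1e^(-2t) - K_2e^(6t), z(t) = -2K_1e^(-2t) + K_2e^(6t)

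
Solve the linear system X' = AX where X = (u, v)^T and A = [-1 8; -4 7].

u(t) = K_1e^(3t)sin(4t) - K_1e^(3t)cos(4t) - K_2e^(3t)sin(4t) - K_2e^(3t)cos(4t), v(t) = K_1e^(3t)sin(4t) - K_2e^(3t)cos(4t)

Coefficient matrix A = [[-1, 8], [-4, 7]].
Characteristic polynomial det(A - λI) = λ^2 - 6λ + 25 = 0.
Eigenvalues λ = 3 ± 4i (complex conjugate pair).
For λ=3+4i: an eigenvector is (-1,0) - i(1,1) = (-1 - i, 0 - i).
A real fundamental pair from Re and Im of e^((3+4i)t)v: X_1 = e^(3t)(cos(4t)·(-1,0) + sin(4t)·(1,1)), X_2 = e^(3t)(sin(4t)·(-1,0) - cos(4t)·(1,1)).
General solution: K_1X_1 + K_2X_2.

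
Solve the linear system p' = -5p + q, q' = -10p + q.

p(t) = -K_1e^(-2t)cos(t) - K_2e^(-2t)sin(t), q(t) = K_1e^(-2t)sin(t) - 3K_1e^(-2t)cos(t) - 3K_2e^(-2t)sin(t) - K_2e^(-2t)cos(t)

Coefficient matrix A = [[-5, 1], [-10, 1]].
Characteristic polynomial det(A - λI) = λ^2 + 4λ + 5 = 0.
Eigenvalues λ = -2 ± i (complex conjugate pair).
For λ=-2+i: an eigenvector is (-1,-3) - i(0,1) = (-1, -3 - i).
A real fundamental pair from Re and Im of e^((-2+i)t)v: X_1 = e^(-2t)(cos(t)·(-1,-3) + sin(t)·(0,1)), X_2 = e^(-2t)(sin(t)·(-1,-3) - cos(t)·(0,1)).
General solution: K_1X_1 + K_2X_2.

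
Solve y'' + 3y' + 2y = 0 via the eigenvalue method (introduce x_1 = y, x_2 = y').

y(t) = K_1e^(-2t) + K_2e^(-t)

Let x_1 = y, x_2 = y'. Then x_1' = x_2 and x_2' = -2x_1 - 3x_2.
A = [[0,1],[-2,-3]]; det(A-λI) = λ^2 + 3λ + 2.
Eigenvalues λ = -2, -1 with eigenvectors (1,-2), (1,-1).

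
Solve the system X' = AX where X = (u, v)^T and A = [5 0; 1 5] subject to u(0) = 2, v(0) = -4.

Coefficient matrix A = [[5, 0], [1, 5]].
Characteristic polynomial det(A - λI) = λ^2 - 10λ + 25 = 0.
Single eigenvalue λ = 5 with algebraic multiplicity 2.
Eigenvector v = (0,1); generalized eigenvector w with (A-λI)w=v is (1,-1).
General solution: e^(5t)[K_1·v + K_2·(t·v + w)].
Applying u(0)=2, v(0)=-4 gives K_1=-2, K_2=2.

u(t) = 2e^(5t), v(t) = 2te^(5t) - 4e^(5t)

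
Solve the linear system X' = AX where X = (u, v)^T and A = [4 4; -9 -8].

Coefficient matrix A = [[4, 4], [-9, -8]].
Characteristic polynomial det(A - λI) = λ^2 + 4λ + 4 = 0.
Single eigenvalue λ = -2 with algebraic multiplicity 2.
Eigenvector v = (-2,3); generalized eigenvector w with (A-λI)w=v is (-1,1).
General solution: e^(-2t)[C_1·v + C_2·(t·v + w)].

u(t) = -2C_1e^(-2t) - 2C_2te^(-2t) - C_2e^(-2t), v(t) = 3C_1e^(-2t) + 3C_2te^(-2t) + C_2e^(-2t)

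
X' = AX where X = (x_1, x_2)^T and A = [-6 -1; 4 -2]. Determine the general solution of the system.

x_1(t) = C_1e^(-4t) + C_2te^(-4t) + C_2e^(-4t), x_2(t) = -2C_1e^(-4t) - 2C_2te^(-4t) - 3C_2e^(-4t)

Coefficient matrix A = [[-6, -1], [4, -2]].
Characteristic polynomial det(A - λI) = λ^2 + 8λ + 16 = 0.
Single eigenvalue λ = -4 with algebraic multiplicity 2.
Eigenvector v = (1,-2); generalized eigenvector w with (A-λI)w=v is (1,-3).
General solution: e^(-4t)[C_1·v + C_2·(t·v + w)].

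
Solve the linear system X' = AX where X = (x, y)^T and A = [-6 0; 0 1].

x(t) = K_2e^(-6t), y(t) = -K_1e^(t)

Coefficient matrix A = [[-6, 0], [0, 1]].
Characteristic polynomial det(A - λI) = λ^2 + 5λ - 6 = 0.
Eigenvalues λ = 1, -6.
For λ=1: (A-λI) row 1 is [-7, 0], so an eigenvector is (0, -1).
For λ=-6: (A-λI) row 2 is [0, 7], so an eigenvector is (1, 0).
General solution: K_1e^(t)(0,-1) + K_2e^(-6t)(1,0).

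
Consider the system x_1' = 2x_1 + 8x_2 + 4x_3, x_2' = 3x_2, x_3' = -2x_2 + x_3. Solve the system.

x_1(t) = c_1e^(2t) + 4c_2e^(3t) - 4c_3e^(t), x_2(t) = c_2e^(3t), x_3(t) = -c_2e^(3t) + c_3e^(t)

Coefficient matrix A = [[2, 8, 4], [0, 3, 0], [0, -2, 1]].
det(A - λI) = 0 gives eigenvalues λ = 2, 3, 1.
For λ=2: eigenvector (1,0,0).
For λ=3: eigenvector (4,1,-1).
For λ=1: eigenvector (-4,0,1).
General solution: c_1e^(2t)(1,0,0) + c_2e^(3t)(4,1,-1) + c_3e^(t)(-4,0,1).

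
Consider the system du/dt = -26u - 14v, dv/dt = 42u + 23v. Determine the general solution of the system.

Coefficient matrix A = [[-26, -14], [42, 23]].
Characteristic polynomial det(A - λI) = λ^2 + 3λ - 10 = 0.
Eigenvalues λ = -5, 2.
For λ=-5: (A-λI) row 1 is [-21, -14], so an eigenvector is (-2, 3).
For λ=2: (A-λI) row 1 is [-28, -14], so an eigenvector is (-1, 2).
General solution: K_1e^(-5t)(-2,3) + K_2e^(2t)(-1,2).

u(t) = -2K_1e^(-5t) - K_2e^(2t), v(t) = 3K_1e^(-5t) + 2K_2e^(2t)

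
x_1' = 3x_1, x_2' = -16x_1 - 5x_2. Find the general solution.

x_1(t) = -c_1e^(3t), x_2(t) = 2c_1e^(3t) + c_2e^(-5t)

Coefficient matrix A = [[3, 0], [-16, -5]].
Characteristic polynomial det(A - λI) = λ^2 + 2λ - 15 = 0.
Eigenvalues λ = 3, -5.
For λ=3: (A-λI) row 2 is [-16, -8], so an eigenvector is (-1, 2).
For λ=-5: (A-λI) row 1 is [8, 0], so an eigenvector is (0, 1).
General solution: c_1e^(3t)(-1,2) + c_2e^(-5t)(0,1).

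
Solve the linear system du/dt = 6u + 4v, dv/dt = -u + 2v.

Coefficient matrix A = [[6, 4], [-1, 2]].
Characteristic polynomial det(A - λI) = λ^2 - 8λ + 16 = 0.
Single eigenvalue λ = 4 with algebraic multiplicity 2.
Eigenvector v = (2,-1); generalized eigenvector w with (A-λI)w=v is (3,-1).
General solution: e^(4t)[C_1·v + C_2·(t·v + w)].

u(t) = 2C_1e^(4t) + 2C_2te^(4t) + 3C_2e^(4t), v(t) = -C_1e^(4t) - C_2te^(4t) - C_2e^(4t)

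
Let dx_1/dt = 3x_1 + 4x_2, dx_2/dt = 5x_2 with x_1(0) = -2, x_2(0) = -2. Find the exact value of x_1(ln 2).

A = [[3,4],[0,5]]; eigenvalues λ = 5, 3.
Eigenvectors: (2,1) for λ=5, (-1,0) for λ=3.
From the initial condition, c_1 = -2, c_2 = -2.
x_1(ln 2) = (-2)(2^5)(2) + (-2)(2^3)(-1) = -112.

-112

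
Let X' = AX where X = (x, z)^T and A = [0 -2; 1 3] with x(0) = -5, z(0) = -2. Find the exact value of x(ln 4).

A = [[0,-2],[1,3]]; eigenvalues λ = 2, 1.
Eigenvectors: (-1,1) for λ=2, (-2,1) for λ=1.
From the initial condition, c_1 = -9, c_2 = 7.
x(ln 4) = (-9)(4^2)(-1) + (7)(4^1)(-2) = 88.

88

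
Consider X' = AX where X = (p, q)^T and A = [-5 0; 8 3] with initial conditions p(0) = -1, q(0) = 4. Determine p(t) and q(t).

Coefficient matrix A = [[-5, 0], [8, 3]].
Characteristic polynomial det(A - λI) = λ^2 + 2λ - 15 = 0.
Eigenvalues λ = 3, -5.
For λ=3: (A-λI) row 1 is [-8, 0], so an eigenvector is (0, -1).
For λ=-5: (A-λI) row 2 is [8, 8], so an eigenvector is (1, -1).
General solution: c_1e^(3t)(0,-1) + c_2e^(-5t)(1,-1).
Applying p(0)=-1, q(0)=4 gives c_1=-3, c_2=-1.

p(t) = -e^(-5t), q(t) = 3e^(3t) + e^(-5t)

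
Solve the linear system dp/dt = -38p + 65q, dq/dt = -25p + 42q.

Coefficient matrix A = [[-38, 65], [-25, 42]].
Characteristic polynomial det(A - λI) = λ^2 - 4λ + 29 = 0.
Eigenvalues λ = 2 ± 5i (complex conjugate pair).
For λ=2+5i: an eigenvector is (-2,-1) - i(3,2) = (-2 - 3i, -1 - 2i).
A real fundamental pair from Re and Im of e^((2+5i)t)v: X_1 = e^(2t)(cos(5t)·(-2,-1) + sin(5t)·(3,2)), X_2 = e^(2t)(sin(5t)·(-2,-1) - cos(5t)·(3,2)).
General solution: c_1X_1 + c_2X_2.

p(t) = 3c_1e^(2t)sin(5t) - 2c_1e^(2t)cos(5t) - 2c_2e^(2t)sin(5t) - 3c_2e^(2t)cos(5t), q(t) = 2c_1e^(2t)sin(5t) - c_1e^(2t)cos(5t) - c_2e^(2t)sin(5t) - 2c_2e^(2t)cos(5t)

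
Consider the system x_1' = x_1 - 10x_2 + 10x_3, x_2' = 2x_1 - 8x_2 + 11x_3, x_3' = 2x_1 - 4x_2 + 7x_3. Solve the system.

x_1(t) = K_1e^(t) + 2K_2e^(-4t), x_2(t) = -K_1e^(t) + K_2e^(-4t) + K_3e^(3t), x_3(t) = -K_1e^(t) + K_3e^(3t)

Coefficient matrix A = [[1, -10, 10], [2, -8, 11], [2, -4, 7]].
det(A - λI) = 0 gives eigenvalues λ = 1, -4, 3.
For λ=1: eigenvector (1,-1,-1).
For λ=-4: eigenvector (2,1,0).
For λ=3: eigenvector (0,1,1).
General solution: K_1e^(t)(1,-1,-1) + K_2e^(-4t)(2,1,0) + K_3e^(3t)(0,1,1).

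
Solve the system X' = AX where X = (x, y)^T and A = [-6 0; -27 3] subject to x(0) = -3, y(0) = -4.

x(t) = -3e^(-6t), y(t) = 5e^(3t) - 9e^(-6t)

Coefficient matrix A = [[-6, 0], [-27, 3]].
Characteristic polynomial det(A - λI) = λ^2 + 3λ - 18 = 0.
Eigenvalues λ = 3, -6.
For λ=3: (A-λI) row 1 is [-9, 0], so an eigenvector is (0, 1).
For λ=-6: (A-λI) row 2 is [-27, 9], so an eigenvector is (1, 3).
General solution: c_1e^(3t)(0,1) + c_2e^(-6t)(1,3).
Applying x(0)=-3, y(0)=-4 gives c_1=5, c_2=-3.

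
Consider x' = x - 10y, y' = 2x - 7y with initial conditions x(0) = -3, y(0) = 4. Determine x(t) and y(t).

x(t) = -26e^(-3t)sin(2t) - 3e^(-3t)cos(2t), y(t) = -11e^(-3t)sin(2t) + 4e^(-3t)cos(2t)

Coefficient matrix A = [[1, -10], [2, -7]].
Characteristic polynomial det(A - λI) = λ^2 + 6λ + 13 = 0.
Eigenvalues λ = -3 ± 2i (complex conjugate pair).
For λ=-3+2i: an eigenvector is (1,0) - i(2,1) = (1 - 2i, 0 - i).
A real fundamental pair from Re and Im of e^((-3+2i)t)v: X_1 = e^(-3t)(cos(2t)·(1,0) + sin(2t)·(2,1)), X_2 = e^(-3t)(sin(2t)·(1,0) - cos(2t)·(2,1)).
General solution: c_1X_1 + c_2X_2.
Applying x(0)=-3, y(0)=4 gives c_1=-11, c_2=-4.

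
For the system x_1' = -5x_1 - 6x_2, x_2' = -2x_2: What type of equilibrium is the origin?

A = [[-5,-6],[0,-2]]; det(A-λI) = λ^2 + 7λ + 10.
λ = -5, -2: both negative.

stable node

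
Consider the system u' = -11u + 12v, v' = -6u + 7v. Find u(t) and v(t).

u(t) = C_1e^(t) - 2C_2e^(-5t), v(t) = C_1e^(t) - C_2e^(-5t)

Coefficient matrix A = [[-11, 12], [-6, 7]].
Characteristic polynomial det(A - λI) = λ^2 + 4λ - 5 = 0.
Eigenvalues λ = 1, -5.
For λ=1: (A-λI) row 1 is [-12, 12], so an eigenvector is (1, 1).
For λ=-5: (A-λI) row 1 is [-6, 12], so an eigenvector is (-2, -1).
General solution: C_1e^(t)(1,1) + C_2e^(-5t)(-2,-1).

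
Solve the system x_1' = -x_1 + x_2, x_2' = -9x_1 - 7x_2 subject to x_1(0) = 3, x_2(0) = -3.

x_1(t) = 6te^(-4t) + 3e^(-4t), x_2(t) = -18te^(-4t) - 3e^(-4t)

Coefficient matrix A = [[-1, 1], [-9, -7]].
Characteristic polynomial det(A - λI) = λ^2 + 8λ + 16 = 0.
Single eigenvalue λ = -4 with algebraic multiplicity 2.
Eigenvector v = (-1,3); generalized eigenvector w with (A-λI)w=v is (0,-1).
General solution: e^(-4t)[K_1·v + K_2·(t·v + w)].
Applying x_1(0)=3, x_2(0)=-3 gives K_1=-3, K_2=-6.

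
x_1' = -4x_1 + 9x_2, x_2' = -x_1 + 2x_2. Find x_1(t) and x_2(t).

Coefficient matrix A = [[-4, 9], [-1, 2]].
Characteristic polynomial det(A - λI) = λ^2 + 2λ + 1 = 0.
Single eigenvalue λ = -1 with algebraic multiplicity 2.
Eigenvector v = (3,1); generalized eigenvector w with (A-λI)w=v is (-1,0).
General solution: e^(-t)[C_1·v + C_2·(t·v + w)].

x_1(t) = 3C_1e^(-t) + 3C_2te^(-t) - C_2e^(-t), x_2(t) = C_1e^(-t) + C_2te^(-t)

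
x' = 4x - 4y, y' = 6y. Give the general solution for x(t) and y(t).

Coefficient matrix A = [[4, -4], [0, 6]].
Characteristic polynomial det(A - λI) = λ^2 - 10λ + 24 = 0.
Eigenvalues λ = 4, 6.
For λ=4: (A-λI) row 1 is [0, -4], so an eigenvector is (-1, 0).
For λ=6: (A-λI) row 1 is [-2, -4], so an eigenvector is (-2, 1).
General solution: c_1e^(4t)(-1,0) + c_2e^(6t)(-2,1).

x(t) = -c_1e^(4t) - 2c_2e^(6t), y(t) = c_2e^(6t)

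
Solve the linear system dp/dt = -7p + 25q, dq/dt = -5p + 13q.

p(t) = 2K_1e^(3t)sin(5t) - K_1e^(3t)cos(5t) - K_2e^(3t)sin(5t) - 2K_2e^(3t)cos(5t), q(t) = K_1e^(3t)sin(5t) - K_2e^(3t)cos(5t)

Coefficient matrix A = [[-7, 25], [-5, 13]].
Characteristic polynomial det(A - λI) = λ^2 - 6λ + 34 = 0.
Eigenvalues λ = 3 ± 5i (complex conjugate pair).
For λ=3+5i: an eigenvector is (-1,0) - i(2,1) = (-1 - 2i, 0 - i).
A real fundamental pair from Re and Im of e^((3+5i)t)v: X_1 = e^(3t)(cos(5t)·(-1,0) + sin(5t)·(2,1)), X_2 = e^(3t)(sin(5t)·(-1,0) - cos(5t)·(2,1)).
General solution: K_1X_1 + K_2X_2.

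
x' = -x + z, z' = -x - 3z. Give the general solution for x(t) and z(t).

x(t) = K_1e^(-2t) + K_2te^(-2t) - 2K_2e^(-2t), z(t) = -K_1e^(-2t) - K_2te^(-2t) + 3K_2e^(-2t)

Coefficient matrix A = [[-1, 1], [-1, -3]].
Characteristic polynomial det(A - λI) = λ^2 + 4λ + 4 = 0.
Single eigenvalue λ = -2 with algebraic multiplicity 2.
Eigenvector v = (1,-1); generalized eigenvector w with (A-λI)w=v is (-2,3).
General solution: e^(-2t)[K_1·v + K_2·(t·v + w)].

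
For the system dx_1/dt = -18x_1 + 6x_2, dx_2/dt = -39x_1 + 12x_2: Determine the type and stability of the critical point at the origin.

A = [[-18,6],[-39,12]]; det(A-λI) = λ^2 + 6λ + 18.
λ = -3 ± 3i: negative real part.

stable spiral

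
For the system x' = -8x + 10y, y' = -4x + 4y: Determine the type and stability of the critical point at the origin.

A = [[-8,10],[-4,4]]; det(A-λI) = λ^2 + 4λ + 8.
λ = -2 ± 2i: negative real part.

stable spiral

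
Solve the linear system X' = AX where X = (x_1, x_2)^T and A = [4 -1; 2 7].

Coefficient matrix A = [[4, -1], [2, 7]].
Characteristic polynomial det(A - λI) = λ^2 - 11λ + 30 = 0.
Eigenvalues λ = 6, 5.
For λ=6: (A-λI) row 1 is [-2, -1], so an eigenvector is (-1, 2).
For λ=5: (A-λI) row 1 is [-1, -1], so an eigenvector is (-1, 1).
General solution: c_1e^(6t)(-1,2) + c_2e^(5t)(-1,1).

x_1(t) = -c_1e^(6t) - c_2e^(5t), x_2(t) = 2c_1e^(6t) + c_2e^(5t)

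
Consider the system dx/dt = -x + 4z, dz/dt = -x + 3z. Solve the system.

Coefficient matrix A = [[-1, 4], [-1, 3]].
Characteristic polynomial det(A - λI) = λ^2 - 2λ + 1 = 0.
Single eigenvalue λ = 1 with algebraic multiplicity 2.
Eigenvector v = (-2,-1); generalized eigenvector w with (A-λI)w=v is (3,1).
General solution: e^(t)[C_1·v + C_2·(t·v + w)].

x(t) = -2C_1e^(t) - 2C_2te^(t) + 3C_2e^(t), z(t) = -C_1e^(t) - C_2te^(t) + C_2e^(t)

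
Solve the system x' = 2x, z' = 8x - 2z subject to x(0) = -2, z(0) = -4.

x(t) = -2e^(2t), z(t) = -4e^(2t)

Coefficient matrix A = [[2, 0], [8, -2]].
Characteristic polynomial det(A - λI) = λ^2 - 4 = 0.
Eigenvalues λ = -2, 2.
For λ=-2: (A-λI) row 1 is [4, 0], so an eigenvector is (0, -1).
For λ=2: (A-λI) row 2 is [8, -4], so an eigenvector is (1, 2).
General solution: c_1e^(-2t)(0,-1) + c_2e^(2t)(1,2).
Applying x(0)=-2, z(0)=-4 gives c_1=0, c_2=-2.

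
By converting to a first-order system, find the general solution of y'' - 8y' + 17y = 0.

Let x_1 = y, x_2 = y'. Then x_1' = x_2 and x_2' = -17x_1 + 8x_2.
A = [[0,1],[-17,8]]; det(A-λI) = λ^2 - 8λ + 17.
Eigenvalues λ = 4 ± i.

y(t) = K_1e^(4t)cos(t) + K_2e^(4t)sin(t)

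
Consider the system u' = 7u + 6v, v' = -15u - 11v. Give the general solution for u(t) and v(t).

u(t) = K_1e^(-2t)sin(3t) + K_1e^(-2t)cos(3t) + K_2e^(-2t)sin(3t) - K_2e^(-2t)cos(3t), v(t) = -2K_1e^(-2t)sin(3t) - K_1e^(-2t)cos(3t) - K_2e^(-2t)sin(3t) + 2K_2e^(-2t)cos(3t)

Coefficient matrix A = [[7, 6], [-15, -11]].
Characteristic polynomial det(A - λI) = λ^2 + 4λ + 13 = 0.
Eigenvalues λ = -2 ± 3i (complex conjugate pair).
For λ=-2+3i: an eigenvector is (1,-1) - i(1,-2) = (1 - i, -1 + 2i).
A real fundamental pair from Re and Im of e^((-2+3i)t)v: X_1 = e^(-2t)(cos(3t)·(1,-1) + sin(3t)·(1,-2)), X_2 = e^(-2t)(sin(3t)·(1,-1) - cos(3t)·(1,-2)).
General solution: K_1X_1 + K_2X_2.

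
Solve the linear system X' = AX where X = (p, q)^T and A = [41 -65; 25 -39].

p(t) = 3C_1e^(t)sin(5t) + 2C_1e^(t)cos(5t) + 2C_2e^(t)sin(5t) - 3C_2e^(t)cos(5t), q(t) = 2C_1e^(t)sin(5t) + C_1e^(t)cos(5t) + C_2e^(t)sin(5t) - 2C_2e^(t)cos(5t)

Coefficient matrix A = [[41, -65], [25, -39]].
Characteristic polynomial det(A - λI) = λ^2 - 2λ + 26 = 0.
Eigenvalues λ = 1 ± 5i (complex conjugate pair).
For λ=1+5i: an eigenvector is (2,1) - i(3,2) = (2 - 3i, 1 - 2i).
A real fundamental pair from Re and Im of e^((1+5i)t)v: X_1 = e^(t)(cos(5t)·(2,1) + sin(5t)·(3,2)), X_2 = e^(t)(sin(5t)·(2,1) - cos(5t)·(3,2)).
General solution: C_1X_1 + C_2X_2.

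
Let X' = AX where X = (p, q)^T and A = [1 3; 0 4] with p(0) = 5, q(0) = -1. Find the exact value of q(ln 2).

A = [[1,3],[0,4]]; eigenvalues λ = 4, 1.
Eigenvectors: (-1,-1) for λ=4, (1,0) for λ=1.
From the initial condition, c_1 = 1, c_2 = 6.
q(ln 2) = (1)(2^4)(-1) + (6)(2^1)(0) = -16.

-16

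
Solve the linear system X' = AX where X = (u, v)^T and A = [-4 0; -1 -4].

u(t) = c_2e^(-4t), v(t) = -c_1e^(-4t) - c_2te^(-4t) - 3c_2e^(-4t)

Coefficient matrix A = [[-4, 0], [-1, -4]].
Characteristic polynomial det(A - λI) = λ^2 + 8λ + 16 = 0.
Single eigenvalue λ = -4 with algebraic multiplicity 2.
Eigenvector v = (0,-1); generalized eigenvector w with (A-λI)w=v is (1,-3).
General solution: e^(-4t)[c_1·v + c_2·(t·v + w)].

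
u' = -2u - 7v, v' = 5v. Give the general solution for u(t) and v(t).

Coefficient matrix A = [[-2, -7], [0, 5]].
Characteristic polynomial det(A - λI) = λ^2 - 3λ - 10 = 0.
Eigenvalues λ = 5, -2.
For λ=5: (A-λI) row 1 is [-7, -7], so an eigenvector is (-1, 1).
For λ=-2: (A-λI) row 1 is [0, -7], so an eigenvector is (-1, 0).
General solution: c_1e^(5t)(-1,1) + c_2e^(-2t)(-1,0).

u(t) = -c_1e^(5t) - c_2e^(-2t), v(t) = c_1e^(5t)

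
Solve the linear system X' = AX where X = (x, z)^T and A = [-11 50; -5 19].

x(t) = K_1e^(4t)sin(5t) + 3K_1e^(4t)cos(5t) + 3K_2e^(4t)sin(5t) - K_2e^(4t)cos(5t), z(t) = K_1e^(4t)cos(5t) + K_2e^(4t)sin(5t)

Coefficient matrix A = [[-11, 50], [-5, 19]].
Characteristic polynomial det(A - λI) = λ^2 - 8λ + 41 = 0.
Eigenvalues λ = 4 ± 5i (complex conjugate pair).
For λ=4+5i: an eigenvector is (3,1) - i(1,0) = (3 - i, 1).
A real fundamental pair from Re and Im of e^((4+5i)t)v: X_1 = e^(4t)(cos(5t)·(3,1) + sin(5t)·(1,0)), X_2 = e^(4t)(sin(5t)·(3,1) - cos(5t)·(1,0)).
General solution: K_1X_1 + K_2X_2.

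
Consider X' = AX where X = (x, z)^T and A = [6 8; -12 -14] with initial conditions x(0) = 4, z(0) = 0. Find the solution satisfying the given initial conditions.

Coefficient matrix A = [[6, 8], [-12, -14]].
Characteristic polynomial det(A - λI) = λ^2 + 8λ + 12 = 0.
Eigenvalues λ = -2, -6.
For λ=-2: (A-λI) row 1 is [8, 8], so an eigenvector is (1, -1).
For λ=-6: (A-λI) row 1 is [12, 8], so an eigenvector is (2, -3).
General solution: K_1e^(-2t)(1,-1) + K_2e^(-6t)(2,-3).
Applying x(0)=4, z(0)=0 gives K_1=12, K_2=-4.

x(t) = 12e^(-2t) - 8e^(-6t), z(t) = -12e^(-2t) + 12e^(-6t)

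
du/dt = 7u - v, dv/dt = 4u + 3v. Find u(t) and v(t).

Coefficient matrix A = [[7, -1], [4, 3]].
Characteristic polynomial det(A - λI) = λ^2 - 10λ + 25 = 0.
Single eigenvalue λ = 5 with algebraic multiplicity 2.
Eigenvector v = (-1,-2); generalized eigenvector w with (A-λI)w=v is (0,1).
General solution: e^(5t)[K_1·v + K_2·(t·v + w)].

u(t) = -K_1e^(5t) - K_2te^(5t), v(t) = -2K_1e^(5t) - 2K_2te^(5t) + K_2e^(5t)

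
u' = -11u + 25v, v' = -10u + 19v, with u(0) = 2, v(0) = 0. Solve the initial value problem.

Coefficient matrix A = [[-11, 25], [-10, 19]].
Characteristic polynomial det(A - λI) = λ^2 - 8λ + 41 = 0.
Eigenvalues λ = 4 ± 5i (complex conjugate pair).
For λ=4+5i: an eigenvector is (1,1) - i(2,1) = (1 - 2i, 1 - i).
A real fundamental pair from Re and Im of e^((4+5i)t)v: X_1 = e^(4t)(cos(5t)·(1,1) + sin(5t)·(2,1)), X_2 = e^(4t)(sin(5t)·(1,1) - cos(5t)·(2,1)).
General solution: c_1X_1 + c_2X_2.
Applying u(0)=2, v(0)=0 gives c_1=-2, c_2=-2.

u(t) = -6e^(4t)sin(5t) + 2e^(4t)cos(5t), v(t) = -4e^(4t)sin(5t)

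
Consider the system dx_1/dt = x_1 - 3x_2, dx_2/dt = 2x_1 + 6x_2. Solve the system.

x_1(t) = -K_1e^(4t) + 3K_2e^(3t), x_2(t) = K_1e^(4t) - 2K_2e^(3t)

Coefficient matrix A = [[1, -3], [2, 6]].
Characteristic polynomial det(A - λI) = λ^2 - 7λ + 12 = 0.
Eigenvalues λ = 4, 3.
For λ=4: (A-λI) row 1 is [-3, -3], so an eigenvector is (-1, 1).
For λ=3: (A-λI) row 1 is [-2, -3], so an eigenvector is (3, -2).
General solution: K_1e^(4t)(-1,1) + K_2e^(3t)(3,-2).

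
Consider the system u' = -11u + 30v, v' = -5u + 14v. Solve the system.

u(t) = 3c_1e^(-t) + 2c_2e^(4t), v(t) = c_1e^(-t) + c_2e^(4t)

Coefficient matrix A = [[-11, 30], [-5, 14]].
Characteristic polynomial det(A - λI) = λ^2 - 3λ - 4 = 0.
Eigenvalues λ = -1, 4.
For λ=-1: (A-λI) row 1 is [-10, 30], so an eigenvector is (3, 1).
For λ=4: (A-λI) row 1 is [-15, 30], so an eigenvector is (2, 1).
General solution: c_1e^(-t)(3,1) + c_2e^(4t)(2,1).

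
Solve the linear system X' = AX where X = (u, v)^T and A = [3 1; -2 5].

u(t) = -K_1e^(4t)cos(t) - K_2e^(4t)sin(t), v(t) = K_1e^(4t)sin(t) - K_1e^(4t)cos(t) - K_2e^(4t)sin(t) - K_2e^(4t)cos(t)

Coefficient matrix A = [[3, 1], [-2, 5]].
Characteristic polynomial det(A - λI) = λ^2 - 8λ + 17 = 0.
Eigenvalues λ = 4 ± i (complex conjugate pair).
For λ=4+i: an eigenvector is (-1,-1) - i(0,1) = (-1, -1 - i).
A real fundamental pair from Re and Im of e^((4+i)t)v: X_1 = e^(4t)(cos(t)·(-1,-1) + sin(t)·(0,1)), X_2 = e^(4t)(sin(t)·(-1,-1) - cos(t)·(0,1)).
General solution: K_1X_1 + K_2X_2.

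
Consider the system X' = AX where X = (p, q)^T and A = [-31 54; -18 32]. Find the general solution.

p(t) = -2c_1e^(-4t) + 3c_2e^(5t), q(t) = -c_1e^(-4t) + 2c_2e^(5t)

Coefficient matrix A = [[-31, 54], [-18, 32]].
Characteristic polynomial det(A - λI) = λ^2 - λ - 20 = 0.
Eigenvalues λ = -4, 5.
For λ=-4: (A-λI) row 1 is [-27, 54], so an eigenvector is (-2, -1).
For λ=5: (A-λI) row 1 is [-36, 54], so an eigenvector is (3, 2).
General solution: c_1e^(-4t)(-2,-1) + c_2e^(5t)(3,2).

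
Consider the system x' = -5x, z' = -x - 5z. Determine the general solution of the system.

x(t) = -K_2e^(-5t), z(t) = K_1e^(-5t) + K_2te^(-5t)

Coefficient matrix A = [[-5, 0], [-1, -5]].
Characteristic polynomial det(A - λI) = λ^2 + 10λ + 25 = 0.
Single eigenvalue λ = -5 with algebraic multiplicity 2.
Eigenvector v = (0,1); generalized eigenvector w with (A-λI)w=v is (-1,0).
General solution: e^(-5t)[K_1·v + K_2·(t·v + w)].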